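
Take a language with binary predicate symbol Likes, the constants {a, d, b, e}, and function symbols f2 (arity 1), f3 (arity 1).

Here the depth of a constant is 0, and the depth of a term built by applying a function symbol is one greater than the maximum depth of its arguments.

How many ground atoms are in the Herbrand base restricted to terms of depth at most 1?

First count ground terms of depth ≤ 1.
If N_k denotes the number of depth-≤k ground terms, the 4 constants give N_0 = 4, and each function symbol of arity r contributes N_{k-1}^r new terms at level k: N_k = 4 + N_{k-1} + N_{k-1}.
N_0 = 4
N_1 = 4 + 4 + 4 = 12
So |H| = 12.
For each predicate symbol, the number of ground atoms is |H| raised to its arity; summing:
  Likes: 12^2 = 144
Total ground atoms: 144.

144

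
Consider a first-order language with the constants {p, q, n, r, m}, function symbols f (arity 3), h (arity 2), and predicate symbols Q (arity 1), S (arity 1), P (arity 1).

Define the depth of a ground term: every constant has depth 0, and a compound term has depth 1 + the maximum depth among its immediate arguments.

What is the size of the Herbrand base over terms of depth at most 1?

First count ground terms of depth ≤ 1.
Let N_k = |{terms of depth ≤ k}|. Then N_0 = 5 and N_k = 5 + N_{k-1}^3 + N_{k-1}^2 for k ≥ 1 (one summand per function symbol, arity giving the exponent).
N_0 = 5
N_1 = 5 + 5^3 + 5^2 = 155
So |H| = 155.
For each predicate symbol, the number of ground atoms is |H| raised to its arity; summing:
  Q: 155;  S: 155;  P: 155
Total ground atoms: 155 + 155 + 155 = 465.

465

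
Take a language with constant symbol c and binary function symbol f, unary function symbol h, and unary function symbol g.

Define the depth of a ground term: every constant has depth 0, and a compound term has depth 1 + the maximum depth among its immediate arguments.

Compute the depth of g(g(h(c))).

depth(h(c)) = 1 + depth(c) = 1 + 0 = 1
depth(g(h(c))) = 1 + depth(h(c)) = 1 + 1 = 2
depth(g(g(h(c)))) = 1 + depth(g(h(c))) = 1 + 2 = 3

3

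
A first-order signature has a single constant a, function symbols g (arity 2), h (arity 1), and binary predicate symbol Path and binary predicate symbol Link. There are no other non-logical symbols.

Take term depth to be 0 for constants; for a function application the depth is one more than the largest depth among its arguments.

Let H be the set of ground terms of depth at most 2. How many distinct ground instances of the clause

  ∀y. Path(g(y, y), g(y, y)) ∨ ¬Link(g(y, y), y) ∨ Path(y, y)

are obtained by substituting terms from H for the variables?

13

Ground terms of depth ≤ 2:
  Let N_k = |{terms of depth ≤ k}|. Then N_0 = 1 and N_k = 1 + N_{k-1}^2 + N_{k-1} for k ≥ 1 (one summand per function symbol, arity giving the exponent).
  N_0 = 1
  N_1 = 1 + 1^2 + 1 = 3
  N_2 = 1 + 3^2 + 3 = 13
So there are 13 ground terms available for substitution.
There is 1 variable to instantiate (y),  occurring in at least one literal, so different choices give different ground instances.
Number of ground instances = 13.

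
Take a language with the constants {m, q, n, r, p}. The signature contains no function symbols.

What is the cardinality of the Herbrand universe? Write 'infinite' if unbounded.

5

There are no function symbols, so every ground term is one of the 5 constants.
The Herbrand universe is {m, q, n, r, p}, which is finite with 5 elements.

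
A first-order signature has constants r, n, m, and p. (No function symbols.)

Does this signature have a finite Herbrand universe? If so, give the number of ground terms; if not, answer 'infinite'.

There are no function symbols, so every ground term is one of the 4 constants.
The Herbrand universe is {r, n, m, p}, which is finite with 4 elements.

4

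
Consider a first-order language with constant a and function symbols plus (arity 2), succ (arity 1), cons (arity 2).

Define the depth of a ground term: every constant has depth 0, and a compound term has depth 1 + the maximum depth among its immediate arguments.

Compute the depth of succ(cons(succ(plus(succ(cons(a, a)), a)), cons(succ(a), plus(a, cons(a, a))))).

6

depth(cons(a, a)) = 1 + max(0, 0) = 1
depth(succ(cons(a, a))) = 1 + depth(cons(a, a)) = 1 + 1 = 2
depth(plus(succ(cons(a, a)), a)) = 1 + max(2, 0) = 3
depth(succ(plus(succ(cons(a, a)), a))) = 1 + depth(plus(succ(cons(a, a)), a)) = 1 + 3 = 4
depth(succ(a)) = 1 + depth(a) = 1 + 0 = 1
depth(plus(a, cons(a, a))) = 1 + max(0, 1) = 2
depth(cons(succ(a), plus(a, cons(a, a)))) = 1 + max(1, 2) = 3
depth(cons(succ(plus(succ(cons(a, a)), a)), cons(succ(a), plus(a, cons(a, a))))) = 1 + max(4, 3) = 5
depth(succ(cons(succ(plus(succ(cons(a, a)), a)), cons(succ(a), plus(a, cons(a, a)))))) = 1 + depth(cons(succ(plus(succ(cons(a, a)), a)), cons(succ(a), plus(a, cons(a, a))))) = 1 + 5 = 6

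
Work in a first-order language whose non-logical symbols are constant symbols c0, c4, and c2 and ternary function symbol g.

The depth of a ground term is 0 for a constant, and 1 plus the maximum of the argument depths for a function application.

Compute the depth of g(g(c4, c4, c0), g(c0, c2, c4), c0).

2

depth(g(c4, c4, c0)) = 1 + max(0, 0, 0) = 1
depth(g(c0, c2, c4)) = 1 + max(0, 0, 0) = 1
depth(g(g(c4, c4, c0), g(c0, c2, c4), c0)) = 1 + max(1, 1, 0) = 2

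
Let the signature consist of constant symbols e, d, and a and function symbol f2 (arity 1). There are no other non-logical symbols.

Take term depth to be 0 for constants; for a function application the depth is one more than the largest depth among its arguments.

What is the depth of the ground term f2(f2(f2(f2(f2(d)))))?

5

depth(f2(d)) = 1 + depth(d) = 1 + 0 = 1
depth(f2(f2(d))) = 1 + depth(f2(d)) = 1 + 1 = 2
depth(f2(f2(f2(d)))) = 1 + depth(f2(f2(d))) = 1 + 2 = 3
depth(f2(f2(f2(f2(d))))) = 1 + depth(f2(f2(f2(d)))) = 1 + 3 = 4
depth(f2(f2(f2(f2(f2(d)))))) = 1 + depth(f2(f2(f2(f2(d))))) = 1 + 4 = 5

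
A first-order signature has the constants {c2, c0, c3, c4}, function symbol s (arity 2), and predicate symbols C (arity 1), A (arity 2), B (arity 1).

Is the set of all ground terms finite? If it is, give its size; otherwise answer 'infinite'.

infinite

The signature has at least one function symbol (s, arity 2) and at least one constant (c2).
Iterating s gives infinitely many distinct ground terms: c2, s(c2, c2), s(s(c2, c2), s(c2, c2)), ...
So the Herbrand universe is infinite.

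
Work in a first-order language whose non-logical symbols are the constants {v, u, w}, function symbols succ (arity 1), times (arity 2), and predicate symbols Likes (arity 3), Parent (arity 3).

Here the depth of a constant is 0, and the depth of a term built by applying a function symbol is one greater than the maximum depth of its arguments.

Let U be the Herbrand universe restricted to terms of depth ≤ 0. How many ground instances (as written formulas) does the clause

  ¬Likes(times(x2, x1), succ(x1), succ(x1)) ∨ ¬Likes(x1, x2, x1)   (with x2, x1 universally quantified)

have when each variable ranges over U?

9

Ground terms of depth ≤ 0:
  If N_k denotes the number of depth-≤k ground terms, the 3 constants give N_0 = 3, and each function symbol of arity r contributes N_{k-1}^r new terms at level k: N_k = 3 + N_{k-1} + N_{k-1}^2.
  N_0 = 3
  Explicitly: v, u, w.
So there are 3 ground terms available for substitution.
The clause has 2 distinct variables (x2, x1), each appearing in the body. In the free term algebra distinct substitutions yield syntactically distinct ground instances.
Number of ground instances = 3^2 = 9.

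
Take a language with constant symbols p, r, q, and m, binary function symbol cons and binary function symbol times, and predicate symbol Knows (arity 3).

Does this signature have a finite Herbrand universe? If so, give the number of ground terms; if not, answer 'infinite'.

infinite

The signature has at least one function symbol (cons, arity 2) and at least one constant (p).
Iterating cons gives infinitely many distinct ground terms: p, cons(p, p), cons(cons(p, p), cons(p, p)), ...
So the Herbrand universe is infinite.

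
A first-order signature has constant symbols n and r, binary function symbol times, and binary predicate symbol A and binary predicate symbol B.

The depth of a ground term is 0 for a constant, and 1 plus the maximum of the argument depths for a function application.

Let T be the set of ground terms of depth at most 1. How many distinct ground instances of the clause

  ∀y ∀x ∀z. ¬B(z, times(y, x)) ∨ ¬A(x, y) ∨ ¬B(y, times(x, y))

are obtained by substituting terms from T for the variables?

216

Ground terms of depth ≤ 1:
  Write N_k for the number of ground terms of depth ≤ k. A term of depth ≤ k is either a constant or a function symbol applied to arguments of depth ≤ k−1, so N_k = 2 + N_{k-1}^2.
  N_0 = 2
  N_1 = 2 + 2^2 = 6
  Explicitly: n, r, times(n, n), times(n, r), times(r, n), times(r, r).
So there are 6 ground terms available for substitution.
There are 3 variables to instantiate (y, x, z), each occurring in at least one literal, so different choices give different ground instances.
Number of ground instances = 6^3 = 216.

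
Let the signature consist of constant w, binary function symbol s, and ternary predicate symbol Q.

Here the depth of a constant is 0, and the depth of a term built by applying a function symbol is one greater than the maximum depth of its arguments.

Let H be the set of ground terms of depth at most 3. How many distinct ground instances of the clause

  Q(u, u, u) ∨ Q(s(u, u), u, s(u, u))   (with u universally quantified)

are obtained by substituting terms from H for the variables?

26

Ground terms of depth ≤ 3:
  Write N_k for the number of ground terms of depth ≤ k. A term of depth ≤ k is either a constant or a function symbol applied to arguments of depth ≤ k−1, so N_k = 1 + N_{k-1}^2.
  N_0 = 1
  N_1 = 1 + 1^2 = 2
  N_2 = 1 + 2^2 = 5
  N_3 = 1 + 5^2 = 26
So there are 26 ground terms available for substitution.
The variable u ranges independently over the available ground terms, and distinct assignments produce distinct instances.
Number of ground instances = 26.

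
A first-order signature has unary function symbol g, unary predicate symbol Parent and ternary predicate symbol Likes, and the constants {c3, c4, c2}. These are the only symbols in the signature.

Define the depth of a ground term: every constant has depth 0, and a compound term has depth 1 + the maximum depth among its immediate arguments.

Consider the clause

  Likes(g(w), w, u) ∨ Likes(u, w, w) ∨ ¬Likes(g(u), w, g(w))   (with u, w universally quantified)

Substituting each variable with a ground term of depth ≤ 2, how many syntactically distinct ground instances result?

Ground terms of depth ≤ 2:
  Write N_k for the number of ground terms of depth ≤ k. A term of depth ≤ k is either a constant or a function symbol applied to arguments of depth ≤ k−1, so N_k = 3 + N_{k-1}.
  N_0 = 3
  N_1 = 3 + 3 = 6
  N_2 = 3 + 6 = 9
  Explicitly: c3, c4, c2, g(c3), g(c4), g(c2), g(g(c3)), g(g(c4)), g(g(c2)).
So there are 9 ground terms available for substitution.
The body mentions every one of the 2 quantified variables; since ground terms form a free algebra, no two substitutions collapse to the same formula.
Number of ground instances = 9^2 = 81.

81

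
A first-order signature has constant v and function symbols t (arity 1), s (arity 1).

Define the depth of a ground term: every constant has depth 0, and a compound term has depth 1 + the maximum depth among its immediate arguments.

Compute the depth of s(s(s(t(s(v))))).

depth(s(v)) = 1 + depth(v) = 1 + 0 = 1
depth(t(s(v))) = 1 + depth(s(v)) = 1 + 1 = 2
depth(s(t(s(v)))) = 1 + depth(t(s(v))) = 1 + 2 = 3
depth(s(s(t(s(v))))) = 1 + depth(s(t(s(v)))) = 1 + 3 = 4
depth(s(s(s(t(s(v)))))) = 1 + depth(s(s(t(s(v))))) = 1 + 4 = 5

5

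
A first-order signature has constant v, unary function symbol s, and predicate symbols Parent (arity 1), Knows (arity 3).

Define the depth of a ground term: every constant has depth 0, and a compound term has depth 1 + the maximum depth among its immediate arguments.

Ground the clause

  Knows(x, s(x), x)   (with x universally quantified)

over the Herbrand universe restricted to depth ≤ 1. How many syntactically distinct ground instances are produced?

Ground terms of depth ≤ 1:
  Let N_k = |{terms of depth ≤ k}|. Then N_0 = 1 and N_k = 1 + N_{k-1} for k ≥ 1 (one summand per function symbol, arity giving the exponent).
  N_0 = 1
  N_1 = 1 + 1 = 2
  Explicitly: v, s(v).
So there are 2 ground terms available for substitution.
There is 1 variable to instantiate (x),  occurring in at least one literal, so different choices give different ground instances.
Number of ground instances = 2.

2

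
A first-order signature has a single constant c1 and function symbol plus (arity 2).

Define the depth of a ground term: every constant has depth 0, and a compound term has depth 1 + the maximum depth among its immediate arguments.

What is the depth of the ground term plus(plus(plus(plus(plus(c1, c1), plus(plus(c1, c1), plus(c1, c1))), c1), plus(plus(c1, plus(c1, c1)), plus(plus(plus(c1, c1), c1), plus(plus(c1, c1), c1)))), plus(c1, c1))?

depth(plus(c1, c1)) = 1 + max(0, 0) = 1
depth(plus(plus(c1, c1), plus(c1, c1))) = 1 + max(1, 1) = 2
depth(plus(plus(c1, c1), plus(plus(c1, c1), plus(c1, c1)))) = 1 + max(1, 2) = 3
depth(plus(plus(plus(c1, c1), plus(plus(c1, c1), plus(c1, c1))), c1)) = 1 + max(3, 0) = 4
depth(plus(c1, plus(c1, c1))) = 1 + max(0, 1) = 2
depth(plus(plus(c1, c1), c1)) = 1 + max(1, 0) = 2
depth(plus(plus(plus(c1, c1), c1), plus(plus(c1, c1), c1))) = 1 + max(2, 2) = 3
depth(plus(plus(c1, plus(c1, c1)), plus(plus(plus(c1, c1), c1), plus(plus(c1, c1), c1)))) = 1 + max(2, 3) = 4
depth(plus(plus(plus(plus(c1, c1), plus(plus(c1, c1), plus(c1, c1))), c1), plus(plus(c1, plus(c1, c1)), plus(plus(plus(c1, c1), c1), plus(plus(c1, c1), c1))))) = 1 + max(4, 4) = 5
depth(plus(plus(plus(plus(plus(c1, c1), plus(plus(c1, c1), plus(c1, c1))), c1), plus(plus(c1, plus(c1, c1)), plus(plus(plus(c1, c1), c1), plus(plus(c1, c1), c1)))), plus(c1, c1))) = 1 + max(5, 1) = 6

6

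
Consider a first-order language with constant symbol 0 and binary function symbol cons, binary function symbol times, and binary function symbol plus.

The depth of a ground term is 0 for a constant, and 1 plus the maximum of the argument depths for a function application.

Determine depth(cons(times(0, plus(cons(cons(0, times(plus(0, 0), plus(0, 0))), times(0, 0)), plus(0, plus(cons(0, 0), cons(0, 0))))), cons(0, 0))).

depth(plus(0, 0)) = 1 + max(0, 0) = 1
depth(times(plus(0, 0), plus(0, 0))) = 1 + max(1, 1) = 2
depth(cons(0, times(plus(0, 0), plus(0, 0)))) = 1 + max(0, 2) = 3
depth(times(0, 0)) = 1 + max(0, 0) = 1
depth(cons(cons(0, times(plus(0, 0), plus(0, 0))), times(0, 0))) = 1 + max(3, 1) = 4
depth(cons(0, 0)) = 1 + max(0, 0) = 1
depth(plus(cons(0, 0), cons(0, 0))) = 1 + max(1, 1) = 2
depth(plus(0, plus(cons(0, 0), cons(0, 0)))) = 1 + max(0, 2) = 3
depth(plus(cons(cons(0, times(plus(0, 0), plus(0, 0))), times(0, 0)), plus(0, plus(cons(0, 0), cons(0, 0))))) = 1 + max(4, 3) = 5
depth(times(0, plus(cons(cons(0, times(plus(0, 0), plus(0, 0))), times(0, 0)), plus(0, plus(cons(0, 0), cons(0, 0)))))) = 1 + max(0, 5) = 6
depth(cons(times(0, plus(cons(cons(0, times(plus(0, 0), plus(0, 0))), times(0, 0)), plus(0, plus(cons(0, 0), cons(0, 0))))), cons(0, 0))) = 1 + max(6, 1) = 7

7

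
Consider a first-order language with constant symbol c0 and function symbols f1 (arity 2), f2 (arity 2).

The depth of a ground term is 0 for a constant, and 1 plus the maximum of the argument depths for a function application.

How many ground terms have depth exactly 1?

2

If N_k denotes the number of depth-≤k ground terms, the 1 constant gives N_0 = 1, and each function symbol of arity r contributes N_{k-1}^r new terms at level k: N_k = 1 + N_{k-1}^2 + N_{k-1}^2.
N_0 = 1
N_1 = 1 + 1^2 + 1^2 = 3
Terms of depth exactly 1: N_1 − N_0 = 3 − 1 = 2.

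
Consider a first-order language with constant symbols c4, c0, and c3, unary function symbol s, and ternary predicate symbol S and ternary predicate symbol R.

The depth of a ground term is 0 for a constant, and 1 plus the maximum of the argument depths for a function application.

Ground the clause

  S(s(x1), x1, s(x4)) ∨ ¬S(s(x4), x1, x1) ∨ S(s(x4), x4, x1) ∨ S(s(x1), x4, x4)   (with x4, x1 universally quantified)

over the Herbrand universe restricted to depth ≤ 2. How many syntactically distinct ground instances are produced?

81

Ground terms of depth ≤ 2:
  Let N_k = |{terms of depth ≤ k}|. Then N_0 = 3 and N_k = 3 + N_{k-1} for k ≥ 1 (one summand per function symbol, arity giving the exponent).
  N_0 = 3
  N_1 = 3 + 3 = 6
  N_2 = 3 + 6 = 9
So there are 9 ground terms available for substitution.
The body mentions every one of the 2 quantified variables; since ground terms form a free algebra, no two substitutions collapse to the same formula.
Number of ground instances = 9^2 = 81.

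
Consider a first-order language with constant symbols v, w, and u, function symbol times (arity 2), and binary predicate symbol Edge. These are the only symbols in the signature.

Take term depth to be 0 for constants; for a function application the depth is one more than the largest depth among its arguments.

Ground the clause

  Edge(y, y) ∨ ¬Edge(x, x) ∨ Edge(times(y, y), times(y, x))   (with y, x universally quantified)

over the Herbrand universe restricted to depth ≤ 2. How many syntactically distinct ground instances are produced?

21609

Ground terms of depth ≤ 2:
  Let N_k = |{terms of depth ≤ k}|. Then N_0 = 3 and N_k = 3 + N_{k-1}^2 for k ≥ 1 (one summand per function symbol, arity giving the exponent).
  N_0 = 3
  N_1 = 3 + 3^2 = 12
  N_2 = 3 + 12^2 = 147
So there are 147 ground terms available for substitution.
There are 2 variables to instantiate (y, x), each occurring in at least one literal, so different choices give different ground instances.
Number of ground instances = 147^2 = 21609.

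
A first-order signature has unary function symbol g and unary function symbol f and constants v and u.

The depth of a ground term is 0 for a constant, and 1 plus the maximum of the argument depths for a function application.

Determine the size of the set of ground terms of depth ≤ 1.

Let N_k count ground terms of depth at most k. Each non-constant term of depth ≤ k is some function symbol applied to depth-≤(k−1) arguments, giving N_k = 2 + N_{k-1} + N_{k-1}.
N_0 = 2
N_1 = 2 + 2 + 2 = 6
Explicitly: v, u, g(v), g(u), f(v), f(u).

6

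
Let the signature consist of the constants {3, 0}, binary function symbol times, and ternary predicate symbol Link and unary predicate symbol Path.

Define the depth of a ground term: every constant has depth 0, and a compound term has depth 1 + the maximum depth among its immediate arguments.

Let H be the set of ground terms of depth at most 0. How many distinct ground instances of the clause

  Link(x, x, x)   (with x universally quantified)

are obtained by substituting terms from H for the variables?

2

Ground terms of depth ≤ 0:
  If N_k denotes the number of depth-≤k ground terms, the 2 constants give N_0 = 2, and each function symbol of arity r contributes N_{k-1}^r new terms at level k: N_k = 2 + N_{k-1}^2.
  N_0 = 2
  Explicitly: 3, 0.
So there are 2 ground terms available for substitution.
There is 1 variable to instantiate (x),  occurring in at least one literal, so different choices give different ground instances.
Number of ground instances = 2.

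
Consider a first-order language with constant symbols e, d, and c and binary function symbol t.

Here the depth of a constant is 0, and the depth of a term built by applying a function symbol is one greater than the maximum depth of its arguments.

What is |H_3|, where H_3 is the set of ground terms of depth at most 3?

Count level by level. With function symbols t/2, the terms of depth ≤ k are the 3 constants together with each function applied to depth-≤(k−1) tuples, so N_k = 3 + N_{k-1}^2.
N_0 = 3
N_1 = 3 + 3^2 = 12
N_2 = 3 + 12^2 = 147
N_3 = 3 + 147^2 = 21612

21612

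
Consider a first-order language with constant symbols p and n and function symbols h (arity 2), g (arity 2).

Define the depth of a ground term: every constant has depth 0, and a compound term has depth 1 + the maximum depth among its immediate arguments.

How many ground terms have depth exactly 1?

8

If N_k denotes the number of depth-≤k ground terms, the 2 constants give N_0 = 2, and each function symbol of arity r contributes N_{k-1}^r new terms at level k: N_k = 2 + N_{k-1}^2 + N_{k-1}^2.
N_0 = 2
N_1 = 2 + 2^2 + 2^2 = 10
Terms of depth exactly 1: N_1 − N_0 = 10 − 2 = 8.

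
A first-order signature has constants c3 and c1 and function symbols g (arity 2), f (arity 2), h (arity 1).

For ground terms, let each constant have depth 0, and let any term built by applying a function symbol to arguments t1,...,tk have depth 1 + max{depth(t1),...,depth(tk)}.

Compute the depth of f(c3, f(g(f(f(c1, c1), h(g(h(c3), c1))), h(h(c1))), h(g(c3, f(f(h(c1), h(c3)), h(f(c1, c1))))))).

7

depth(f(c1, c1)) = 1 + max(0, 0) = 1
depth(h(c3)) = 1 + depth(c3) = 1 + 0 = 1
depth(g(h(c3), c1)) = 1 + max(1, 0) = 2
depth(h(g(h(c3), c1))) = 1 + depth(g(h(c3), c1)) = 1 + 2 = 3
depth(f(f(c1, c1), h(g(h(c3), c1)))) = 1 + max(1, 3) = 4
depth(h(c1)) = 1 + depth(c1) = 1 + 0 = 1
depth(h(h(c1))) = 1 + depth(h(c1)) = 1 + 1 = 2
depth(g(f(f(c1, c1), h(g(h(c3), c1))), h(h(c1)))) = 1 + max(4, 2) = 5
depth(f(h(c1), h(c3))) = 1 + max(1, 1) = 2
depth(h(f(c1, c1))) = 1 + depth(f(c1, c1)) = 1 + 1 = 2
depth(f(f(h(c1), h(c3)), h(f(c1, c1)))) = 1 + max(2, 2) = 3
depth(g(c3, f(f(h(c1), h(c3)), h(f(c1, c1))))) = 1 + max(0, 3) = 4
depth(h(g(c3, f(f(h(c1), h(c3)), h(f(c1, c1)))))) = 1 + depth(g(c3, f(f(h(c1), h(c3)), h(f(c1, c1))))) = 1 + 4 = 5
depth(f(g(f(f(c1, c1), h(g(h(c3), c1))), h(h(c1))), h(g(c3, f(f(h(c1), h(c3)), h(f(c1, c1))))))) = 1 + max(5, 5) = 6
depth(f(c3, f(g(f(f(c1, c1), h(g(h(c3), c1))), h(h(c1))), h(g(c3, f(f(h(c1), h(c3)), h(f(c1, c1)))))))) = 1 + max(0, 6) = 7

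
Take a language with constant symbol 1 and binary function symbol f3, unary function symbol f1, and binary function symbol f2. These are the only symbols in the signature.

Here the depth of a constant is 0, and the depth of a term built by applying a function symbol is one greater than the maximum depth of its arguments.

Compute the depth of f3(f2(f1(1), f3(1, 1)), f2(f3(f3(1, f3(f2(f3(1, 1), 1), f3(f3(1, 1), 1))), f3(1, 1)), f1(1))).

7

depth(f1(1)) = 1 + depth(1) = 1 + 0 = 1
depth(f3(1, 1)) = 1 + max(0, 0) = 1
depth(f2(f1(1), f3(1, 1))) = 1 + max(1, 1) = 2
depth(f2(f3(1, 1), 1)) = 1 + max(1, 0) = 2
depth(f3(f3(1, 1), 1)) = 1 + max(1, 0) = 2
depth(f3(f2(f3(1, 1), 1), f3(f3(1, 1), 1))) = 1 + max(2, 2) = 3
depth(f3(1, f3(f2(f3(1, 1), 1), f3(f3(1, 1), 1)))) = 1 + max(0, 3) = 4
depth(f3(f3(1, f3(f2(f3(1, 1), 1), f3(f3(1, 1), 1))), f3(1, 1))) = 1 + max(4, 1) = 5
depth(f2(f3(f3(1, f3(f2(f3(1, 1), 1), f3(f3(1, 1), 1))), f3(1, 1)), f1(1))) = 1 + max(5, 1) = 6
depth(f3(f2(f1(1), f3(1, 1)), f2(f3(f3(1, f3(f2(f3(1, 1), 1), f3(f3(1, 1), 1))), f3(1, 1)), f1(1)))) = 1 + max(2, 6) = 7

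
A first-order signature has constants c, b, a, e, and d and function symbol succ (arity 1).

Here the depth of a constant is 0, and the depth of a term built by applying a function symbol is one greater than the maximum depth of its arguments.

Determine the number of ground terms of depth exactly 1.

5

Write N_k for the number of ground terms of depth ≤ k. A term of depth ≤ k is either a constant or a function symbol applied to arguments of depth ≤ k−1, so N_k = 5 + N_{k-1}.
N_0 = 5
N_1 = 5 + 5 = 10
Terms of depth exactly 1: N_1 − N_0 = 10 − 5 = 5.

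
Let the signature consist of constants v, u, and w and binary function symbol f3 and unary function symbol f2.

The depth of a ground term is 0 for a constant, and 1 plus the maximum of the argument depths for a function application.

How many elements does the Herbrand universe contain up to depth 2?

243

Count level by level. With function symbols f3/2, f2/1, the terms of depth ≤ k are the 3 constants together with each function applied to depth-≤(k−1) tuples, so N_k = 3 + N_{k-1}^2 + N_{k-1}.
N_0 = 3
N_1 = 3 + 3^2 + 3 = 15
N_2 = 3 + 15^2 + 15 = 243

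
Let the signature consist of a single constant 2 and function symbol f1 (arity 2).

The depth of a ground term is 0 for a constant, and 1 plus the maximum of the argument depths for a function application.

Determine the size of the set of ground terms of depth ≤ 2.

Let N_k = |{terms of depth ≤ k}|. Then N_0 = 1 and N_k = 1 + N_{k-1}^2 for k ≥ 1 (one summand per function symbol, arity giving the exponent).
N_0 = 1
N_1 = 1 + 1^2 = 2
N_2 = 1 + 2^2 = 5

5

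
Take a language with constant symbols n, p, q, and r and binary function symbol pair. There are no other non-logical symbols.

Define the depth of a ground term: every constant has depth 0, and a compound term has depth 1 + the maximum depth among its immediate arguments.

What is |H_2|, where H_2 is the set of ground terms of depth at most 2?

404

Let N_k = |{terms of depth ≤ k}|. Then N_0 = 4 and N_k = 4 + N_{k-1}^2 for k ≥ 1 (one summand per function symbol, arity giving the exponent).
N_0 = 4
N_1 = 4 + 4^2 = 20
N_2 = 4 + 20^2 = 404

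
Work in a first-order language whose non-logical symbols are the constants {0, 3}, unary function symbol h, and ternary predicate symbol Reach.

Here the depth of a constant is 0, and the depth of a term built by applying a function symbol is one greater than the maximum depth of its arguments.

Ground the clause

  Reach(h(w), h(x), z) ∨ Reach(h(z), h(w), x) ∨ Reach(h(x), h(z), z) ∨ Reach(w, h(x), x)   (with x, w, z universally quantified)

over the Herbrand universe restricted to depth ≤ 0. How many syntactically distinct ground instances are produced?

8

Ground terms of depth ≤ 0:
  Let N_k = |{terms of depth ≤ k}|. Then N_0 = 2 and N_k = 2 + N_{k-1} for k ≥ 1 (one summand per function symbol, arity giving the exponent).
  N_0 = 2
So there are 2 ground terms available for substitution.
The body mentions every one of the 3 quantified variables; since ground terms form a free algebra, no two substitutions collapse to the same formula.
Number of ground instances = 2^3 = 8.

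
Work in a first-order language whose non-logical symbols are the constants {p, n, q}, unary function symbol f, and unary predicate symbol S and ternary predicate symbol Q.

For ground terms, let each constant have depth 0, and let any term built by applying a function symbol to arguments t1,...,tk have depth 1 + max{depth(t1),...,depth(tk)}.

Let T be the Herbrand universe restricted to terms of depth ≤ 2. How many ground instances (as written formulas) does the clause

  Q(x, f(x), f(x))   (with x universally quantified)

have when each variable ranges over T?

9

Ground terms of depth ≤ 2:
  If N_k denotes the number of depth-≤k ground terms, the 3 constants give N_0 = 3, and each function symbol of arity r contributes N_{k-1}^r new terms at level k: N_k = 3 + N_{k-1}.
  N_0 = 3
  N_1 = 3 + 3 = 6
  N_2 = 3 + 6 = 9
  Explicitly: p, n, q, f(p), f(n), f(q), f(f(p)), f(f(n)), f(f(q)).
So there are 9 ground terms available for substitution.
The clause has 1 distinct variable (x), which appears in the body. In the free term algebra distinct substitutions yield syntactically distinct ground instances.
Number of ground instances = 9.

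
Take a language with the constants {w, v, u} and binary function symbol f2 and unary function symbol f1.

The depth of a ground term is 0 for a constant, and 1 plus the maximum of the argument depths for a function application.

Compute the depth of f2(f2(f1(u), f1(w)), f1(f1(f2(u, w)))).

depth(f1(u)) = 1 + depth(u) = 1 + 0 = 1
depth(f1(w)) = 1 + depth(w) = 1 + 0 = 1
depth(f2(f1(u), f1(w))) = 1 + max(1, 1) = 2
depth(f2(u, w)) = 1 + max(0, 0) = 1
depth(f1(f2(u, w))) = 1 + depth(f2(u, w)) = 1 + 1 = 2
depth(f1(f1(f2(u, w)))) = 1 + depth(f1(f2(u, w))) = 1 + 2 = 3
depth(f2(f2(f1(u), f1(w)), f1(f1(f2(u, w))))) = 1 + max(2, 3) = 4

4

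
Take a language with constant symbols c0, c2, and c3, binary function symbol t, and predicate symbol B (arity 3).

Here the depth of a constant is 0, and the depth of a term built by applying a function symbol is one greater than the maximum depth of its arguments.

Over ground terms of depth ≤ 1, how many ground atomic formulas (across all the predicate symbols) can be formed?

1728

First count ground terms of depth ≤ 1.
If N_k denotes the number of depth-≤k ground terms, the 3 constants give N_0 = 3, and each function symbol of arity r contributes N_{k-1}^r new terms at level k: N_k = 3 + N_{k-1}^2.
N_0 = 3
N_1 = 3 + 3^2 = 12
Explicitly: c0, c2, c3, t(c0, c0), t(c0, c2), t(c0, c3), t(c2, c0), t(c2, c2), t(c2, c3), t(c3, c0), t(c3, c2), t(c3, c3).
So |H| = 12.
Ground atoms are formed by filling each argument slot of a predicate with a term from H, so an r-ary predicate gives |H|^r atoms:
  B: 12^3 = 1728
Total ground atoms: 1728.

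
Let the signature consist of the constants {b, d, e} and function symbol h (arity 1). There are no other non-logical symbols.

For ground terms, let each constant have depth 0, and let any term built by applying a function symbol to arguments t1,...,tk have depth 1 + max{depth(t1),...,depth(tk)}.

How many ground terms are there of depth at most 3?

Write N_k for the number of ground terms of depth ≤ k. A term of depth ≤ k is either a constant or a function symbol applied to arguments of depth ≤ k−1, so N_k = 3 + N_{k-1}.
N_0 = 3
N_1 = 3 + 3 = 6
N_2 = 3 + 6 = 9
N_3 = 3 + 9 = 12

12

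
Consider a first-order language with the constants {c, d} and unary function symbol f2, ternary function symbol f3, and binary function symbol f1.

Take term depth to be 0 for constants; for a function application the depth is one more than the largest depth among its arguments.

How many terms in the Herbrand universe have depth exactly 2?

4354

Let N_k count ground terms of depth at most k. Each non-constant term of depth ≤ k is some function symbol applied to depth-≤(k−1) arguments, giving N_k = 2 + N_{k-1} + N_{k-1}^3 + N_{k-1}^2.
N_0 = 2
N_1 = 2 + 2 + 2^3 + 2^2 = 16
N_2 = 2 + 16 + 16^3 + 16^2 = 4370
Terms of depth exactly 2: N_2 − N_1 = 4370 − 16 = 4354.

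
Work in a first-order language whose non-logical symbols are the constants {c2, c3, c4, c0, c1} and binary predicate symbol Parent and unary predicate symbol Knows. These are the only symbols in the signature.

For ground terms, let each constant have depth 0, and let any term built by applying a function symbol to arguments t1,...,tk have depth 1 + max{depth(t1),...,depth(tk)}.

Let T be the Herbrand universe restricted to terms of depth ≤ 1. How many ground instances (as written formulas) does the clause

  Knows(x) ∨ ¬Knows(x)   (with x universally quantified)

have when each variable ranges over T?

5

Ground terms of depth ≤ 1:
  With no function symbols every ground term is a constant, so there are exactly 5 ground terms at every depth bound.
  N_0 = 5
  N_1 = 5
  Explicitly: c2, c3, c4, c0, c1.
So there are 5 ground terms available for substitution.
There is 1 variable to instantiate (x),  occurring in at least one literal, so different choices give different ground instances.
Number of ground instances = 5.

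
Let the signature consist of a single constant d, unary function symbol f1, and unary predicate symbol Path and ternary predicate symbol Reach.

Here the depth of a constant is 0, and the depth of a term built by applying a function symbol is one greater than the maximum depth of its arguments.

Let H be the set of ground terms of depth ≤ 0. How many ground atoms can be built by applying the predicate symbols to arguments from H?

First count ground terms of depth ≤ 0.
Let N_k = |{terms of depth ≤ k}|. Then N_0 = 1 and N_k = 1 + N_{k-1} for k ≥ 1 (one summand per function symbol, arity giving the exponent).
N_0 = 1
So |H| = 1.
A ground atom is a predicate applied to a tuple of terms from H, so the count is the sum over predicates of |H|^arity:
  Path: 1;  Reach: 1^3 = 1
Total ground atoms: 1 + 1 = 2.

2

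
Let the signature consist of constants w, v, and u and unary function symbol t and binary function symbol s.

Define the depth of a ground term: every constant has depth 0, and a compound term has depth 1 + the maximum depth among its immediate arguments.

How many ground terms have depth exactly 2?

Let N_k count ground terms of depth at most k. Each non-constant term of depth ≤ k is some function symbol applied to depth-≤(k−1) arguments, giving N_k = 3 + N_{k-1} + N_{k-1}^2.
N_0 = 3
N_1 = 3 + 3 + 3^2 = 15
N_2 = 3 + 15 + 15^2 = 243
Terms of depth exactly 2: N_2 − N_1 = 243 − 15 = 228.

228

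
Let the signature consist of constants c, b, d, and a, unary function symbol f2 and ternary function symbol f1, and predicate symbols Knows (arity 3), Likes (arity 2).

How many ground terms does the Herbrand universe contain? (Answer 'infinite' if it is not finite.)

infinite

The signature has at least one function symbol (f2, arity 1) and at least one constant (c).
Iterating f2 gives infinitely many distinct ground terms: c, f2(c), f2(f2(c)), ...
So the Herbrand universe is infinite.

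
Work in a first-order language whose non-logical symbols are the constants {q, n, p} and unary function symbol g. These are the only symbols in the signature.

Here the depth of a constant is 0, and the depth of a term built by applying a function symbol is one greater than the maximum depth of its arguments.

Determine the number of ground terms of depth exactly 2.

3

Let N_k count ground terms of depth at most k. Each non-constant term of depth ≤ k is some function symbol applied to depth-≤(k−1) arguments, giving N_k = 3 + N_{k-1}.
N_0 = 3
N_1 = 3 + 3 = 6
N_2 = 3 + 6 = 9
Terms of depth exactly 2: N_2 − N_1 = 9 − 6 = 3.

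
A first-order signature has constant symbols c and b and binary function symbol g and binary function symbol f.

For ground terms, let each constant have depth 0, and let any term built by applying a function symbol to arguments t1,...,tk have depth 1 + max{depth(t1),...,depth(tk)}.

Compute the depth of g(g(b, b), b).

2

depth(g(b, b)) = 1 + max(0, 0) = 1
depth(g(g(b, b), b)) = 1 + max(1, 0) = 2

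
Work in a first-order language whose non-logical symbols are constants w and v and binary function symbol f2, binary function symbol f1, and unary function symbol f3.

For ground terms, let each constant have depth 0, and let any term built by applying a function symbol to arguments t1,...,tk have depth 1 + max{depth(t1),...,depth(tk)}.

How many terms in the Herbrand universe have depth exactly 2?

Let N_k = |{terms of depth ≤ k}|. Then N_0 = 2 and N_k = 2 + N_{k-1}^2 + N_{k-1}^2 + N_{k-1} for k ≥ 1 (one summand per function symbol, arity giving the exponent).
N_0 = 2
N_1 = 2 + 2^2 + 2^2 + 2 = 12
N_2 = 2 + 12^2 + 12^2 + 12 = 302
Terms of depth exactly 2: N_2 − N_1 = 302 − 12 = 290.

290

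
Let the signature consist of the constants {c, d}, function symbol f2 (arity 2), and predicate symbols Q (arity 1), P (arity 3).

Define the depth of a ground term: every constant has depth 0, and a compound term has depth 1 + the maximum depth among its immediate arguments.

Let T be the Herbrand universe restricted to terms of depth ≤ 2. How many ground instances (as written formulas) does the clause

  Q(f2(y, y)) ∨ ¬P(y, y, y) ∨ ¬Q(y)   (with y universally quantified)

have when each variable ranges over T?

Ground terms of depth ≤ 2:
  Count level by level. With function symbols f2/2, the terms of depth ≤ k are the 2 constants together with each function applied to depth-≤(k−1) tuples, so N_k = 2 + N_{k-1}^2.
  N_0 = 2
  N_1 = 2 + 2^2 = 6
  N_2 = 2 + 6^2 = 38
So there are 38 ground terms available for substitution.
The clause has 1 distinct variable (y), which appears in the body. In the free term algebra distinct substitutions yield syntactically distinct ground instances.
Number of ground instances = 38.

38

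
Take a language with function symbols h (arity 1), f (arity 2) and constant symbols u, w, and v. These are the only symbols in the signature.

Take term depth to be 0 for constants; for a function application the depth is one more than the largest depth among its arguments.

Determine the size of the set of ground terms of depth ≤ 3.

59295

Count level by level. With function symbols h/1, f/2, the terms of depth ≤ k are the 3 constants together with each function applied to depth-≤(k−1) tuples, so N_k = 3 + N_{k-1} + N_{k-1}^2.
N_0 = 3
N_1 = 3 + 3 + 3^2 = 15
N_2 = 3 + 15 + 15^2 = 243
N_3 = 3 + 243 + 243^2 = 59295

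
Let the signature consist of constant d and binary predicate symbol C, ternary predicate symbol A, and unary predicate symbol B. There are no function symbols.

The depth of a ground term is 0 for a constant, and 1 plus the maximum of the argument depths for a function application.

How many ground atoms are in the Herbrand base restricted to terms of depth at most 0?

3

First count ground terms of depth ≤ 0.
With no function symbols every ground term is a constant, so there is exactly 1 ground term at every depth bound.
N_0 = 1
So |H| = 1.
For each predicate symbol, the number of ground atoms is |H| raised to its arity; summing:
  C: 1^2 = 1;  A: 1^3 = 1;  B: 1
Total ground atoms: 1 + 1 + 1 = 3.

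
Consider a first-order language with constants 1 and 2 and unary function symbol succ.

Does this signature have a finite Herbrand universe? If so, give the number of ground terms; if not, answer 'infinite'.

infinite

The signature has at least one function symbol (succ, arity 1) and at least one constant (1).
Iterating succ gives infinitely many distinct ground terms: 1, succ(1), succ(succ(1)), ...
So the Herbrand universe is infinite.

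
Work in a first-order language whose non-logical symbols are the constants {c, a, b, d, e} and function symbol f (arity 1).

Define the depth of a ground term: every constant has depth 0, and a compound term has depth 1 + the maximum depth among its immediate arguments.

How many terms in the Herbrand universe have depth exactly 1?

Write N_k for the number of ground terms of depth ≤ k. A term of depth ≤ k is either a constant or a function symbol applied to arguments of depth ≤ k−1, so N_k = 5 + N_{k-1}.
N_0 = 5
N_1 = 5 + 5 = 10
Terms of depth exactly 1: N_1 − N_0 = 10 − 5 = 5.

5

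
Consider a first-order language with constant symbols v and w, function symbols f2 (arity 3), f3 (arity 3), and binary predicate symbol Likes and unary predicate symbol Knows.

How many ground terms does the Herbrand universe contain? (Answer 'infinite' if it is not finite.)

infinite

The signature has at least one function symbol (f2, arity 3) and at least one constant (v).
Iterating f2 gives infinitely many distinct ground terms: v, f2(v, v, v), f2(f2(v, v, v), f2(v, v, v), f2(v, v, v)), ...
So the Herbrand universe is infinite.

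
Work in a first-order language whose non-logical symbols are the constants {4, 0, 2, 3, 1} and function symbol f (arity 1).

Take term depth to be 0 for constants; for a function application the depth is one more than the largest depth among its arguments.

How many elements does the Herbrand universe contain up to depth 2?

Let N_k count ground terms of depth at most k. Each non-constant term of depth ≤ k is some function symbol applied to depth-≤(k−1) arguments, giving N_k = 5 + N_{k-1}.
N_0 = 5
N_1 = 5 + 5 = 10
N_2 = 5 + 10 = 15

15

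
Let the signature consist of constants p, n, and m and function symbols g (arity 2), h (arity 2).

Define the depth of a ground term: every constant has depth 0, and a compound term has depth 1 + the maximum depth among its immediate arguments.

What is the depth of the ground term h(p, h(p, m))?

2

depth(h(p, m)) = 1 + max(0, 0) = 1
depth(h(p, h(p, m))) = 1 + max(0, 1) = 2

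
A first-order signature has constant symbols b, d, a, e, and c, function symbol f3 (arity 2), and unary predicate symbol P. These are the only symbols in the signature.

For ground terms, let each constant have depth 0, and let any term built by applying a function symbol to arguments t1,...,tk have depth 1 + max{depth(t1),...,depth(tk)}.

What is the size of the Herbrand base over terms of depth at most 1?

30

First count ground terms of depth ≤ 1.
Write N_k for the number of ground terms of depth ≤ k. A term of depth ≤ k is either a constant or a function symbol applied to arguments of depth ≤ k−1, so N_k = 5 + N_{k-1}^2.
N_0 = 5
N_1 = 5 + 5^2 = 30
So |H| = 30.
For each predicate symbol, the number of ground atoms is |H| raised to its arity; summing:
  P: 30
Total ground atoms: 30.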